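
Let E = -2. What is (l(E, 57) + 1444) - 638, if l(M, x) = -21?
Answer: 785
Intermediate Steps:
(l(E, 57) + 1444) - 638 = (-21 + 1444) - 638 = 1423 - 638 = 785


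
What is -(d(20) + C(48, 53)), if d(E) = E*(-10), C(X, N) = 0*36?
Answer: 200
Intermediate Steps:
C(X, N) = 0
d(E) = -10*E
-(d(20) + C(48, 53)) = -(-10*20 + 0) = -(-200 + 0) = -1*(-200) = 200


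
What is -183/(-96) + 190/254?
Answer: 10787/4064 ≈ 2.6543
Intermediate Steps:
-183/(-96) + 190/254 = -183*(-1/96) + 190*(1/254) = 61/32 + 95/127 = 10787/4064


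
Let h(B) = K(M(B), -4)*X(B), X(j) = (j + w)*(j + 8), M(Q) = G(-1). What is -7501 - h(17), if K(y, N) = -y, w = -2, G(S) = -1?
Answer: -7876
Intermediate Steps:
M(Q) = -1
X(j) = (-2 + j)*(8 + j) (X(j) = (j - 2)*(j + 8) = (-2 + j)*(8 + j))
h(B) = -16 + B² + 6*B (h(B) = (-1*(-1))*(-16 + B² + 6*B) = 1*(-16 + B² + 6*B) = -16 + B² + 6*B)
-7501 - h(17) = -7501 - (-16 + 17² + 6*17) = -7501 - (-16 + 289 + 102) = -7501 - 1*375 = -7501 - 375 = -7876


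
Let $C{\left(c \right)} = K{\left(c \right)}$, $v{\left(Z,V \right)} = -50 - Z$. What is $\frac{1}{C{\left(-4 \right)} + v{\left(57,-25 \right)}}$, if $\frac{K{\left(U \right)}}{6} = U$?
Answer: $- \frac{1}{131} \approx -0.0076336$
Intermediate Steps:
$K{\left(U \right)} = 6 U$
$C{\left(c \right)} = 6 c$
$\frac{1}{C{\left(-4 \right)} + v{\left(57,-25 \right)}} = \frac{1}{6 \left(-4\right) - 107} = \frac{1}{-24 - 107} = \frac{1}{-131} = - \frac{1}{131}$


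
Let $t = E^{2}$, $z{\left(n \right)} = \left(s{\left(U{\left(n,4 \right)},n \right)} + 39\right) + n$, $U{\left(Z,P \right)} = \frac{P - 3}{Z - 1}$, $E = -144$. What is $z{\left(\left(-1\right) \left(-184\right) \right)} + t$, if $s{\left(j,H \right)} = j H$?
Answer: $\frac{3835681}{183} \approx 20960.0$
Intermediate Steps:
$U{\left(Z,P \right)} = \frac{-3 + P}{-1 + Z}$
$s{\left(j,H \right)} = H j$
$z{\left(n \right)} = 39 + n + \frac{n}{-1 + n}$ ($z{\left(n \right)} = \left(n \frac{-3 + 4}{-1 + n} + 39\right) + n = \left(n \frac{1}{-1 + n} 1 + 39\right) + n = \left(\frac{n}{-1 + n} + 39\right) + n = \left(39 + \frac{n}{-1 + n}\right) + n = 39 + n + \frac{n}{-1 + n}$)
$t = 20736$ ($t = \left(-144\right)^{2} = 20736$)
$z{\left(\left(-1\right) \left(-184\right) \right)} + t = \frac{\left(-1\right) \left(-184\right) + \left(-1 - -184\right) \left(39 - -184\right)}{-1 - -184} + 20736 = \frac{184 + \left(-1 + 184\right) \left(39 + 184\right)}{-1 + 184} + 20736 = \frac{184 + 183 \cdot 223}{183} + 20736 = \frac{184 + 40809}{183} + 20736 = \frac{1}{183} \cdot 40993 + 20736 = \frac{40993}{183} + 20736 = \frac{3835681}{183}$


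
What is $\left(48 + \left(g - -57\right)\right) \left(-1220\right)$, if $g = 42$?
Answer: $-179340$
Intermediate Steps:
$\left(48 + \left(g - -57\right)\right) \left(-1220\right) = \left(48 + \left(42 - -57\right)\right) \left(-1220\right) = \left(48 + \left(42 + 57\right)\right) \left(-1220\right) = \left(48 + 99\right) \left(-1220\right) = 147 \left(-1220\right) = -179340$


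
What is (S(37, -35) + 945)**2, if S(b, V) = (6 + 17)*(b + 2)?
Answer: 3392964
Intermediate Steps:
S(b, V) = 46 + 23*b (S(b, V) = 23*(2 + b) = 46 + 23*b)
(S(37, -35) + 945)**2 = ((46 + 23*37) + 945)**2 = ((46 + 851) + 945)**2 = (897 + 945)**2 = 1842**2 = 3392964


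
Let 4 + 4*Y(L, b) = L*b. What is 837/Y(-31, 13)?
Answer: -3348/407 ≈ -8.2260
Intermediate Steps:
Y(L, b) = -1 + L*b/4 (Y(L, b) = -1 + (L*b)/4 = -1 + L*b/4)
837/Y(-31, 13) = 837/(-1 + (1/4)*(-31)*13) = 837/(-1 - 403/4) = 837/(-407/4) = 837*(-4/407) = -3348/407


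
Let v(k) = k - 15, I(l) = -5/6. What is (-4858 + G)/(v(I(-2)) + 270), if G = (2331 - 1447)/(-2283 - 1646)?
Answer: -114527796/5991725 ≈ -19.114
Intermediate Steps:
I(l) = -⅚ (I(l) = -5*⅙ = -⅚)
G = -884/3929 (G = 884/(-3929) = 884*(-1/3929) = -884/3929 ≈ -0.22499)
v(k) = -15 + k
(-4858 + G)/(v(I(-2)) + 270) = (-4858 - 884/3929)/((-15 - ⅚) + 270) = -19087966/(3929*(-95/6 + 270)) = -19087966/(3929*1525/6) = -19087966/3929*6/1525 = -114527796/5991725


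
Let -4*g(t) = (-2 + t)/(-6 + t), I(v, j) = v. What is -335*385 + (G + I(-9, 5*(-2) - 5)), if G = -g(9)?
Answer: -1547801/12 ≈ -1.2898e+5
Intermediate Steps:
g(t) = -(-2 + t)/(4*(-6 + t))
G = 7/12 (G = -(2 - 1*9)/(4*(-6 + 9)) = -(2 - 9)/(4*3) = -(-7)/(4*3) = -1*(-7/12) = 7/12 ≈ 0.58333)
-335*385 + (G + I(-9, 5*(-2) - 5)) = -335*385 + (7/12 - 9) = -128975 - 101/12 = -1547801/12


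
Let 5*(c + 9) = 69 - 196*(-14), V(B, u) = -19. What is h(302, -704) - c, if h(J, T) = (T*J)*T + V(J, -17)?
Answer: 748377297/5 ≈ 1.4968e+8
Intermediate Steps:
h(J, T) = -19 + J*T**2 (h(J, T) = (T*J)*T - 19 = (J*T)*T - 19 = J*T**2 - 19 = -19 + J*T**2)
c = 2768/5 (c = -9 + (69 - 196*(-14))/5 = -9 + (69 + 2744)/5 = -9 + (1/5)*2813 = -9 + 2813/5 = 2768/5 ≈ 553.60)
h(302, -704) - c = (-19 + 302*(-704)**2) - 1*2768/5 = (-19 + 302*495616) - 2768/5 = (-19 + 149676032) - 2768/5 = 149676013 - 2768/5 = 748377297/5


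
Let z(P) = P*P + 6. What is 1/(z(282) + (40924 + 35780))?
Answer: 1/156234 ≈ 6.4007e-6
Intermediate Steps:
z(P) = 6 + P² (z(P) = P² + 6 = 6 + P²)
1/(z(282) + (40924 + 35780)) = 1/((6 + 282²) + (40924 + 35780)) = 1/((6 + 79524) + 76704) = 1/(79530 + 76704) = 1/156234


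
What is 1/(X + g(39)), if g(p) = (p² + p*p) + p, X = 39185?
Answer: 1/42266 ≈ 2.3660e-5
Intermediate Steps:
g(p) = p + 2*p² (g(p) = (p² + p²) + p = 2*p² + p = p + 2*p²)
1/(X + g(39)) = 1/(39185 + 39*(1 + 2*39)) = 1/(39185 + 39*(1 + 78)) = 1/(39185 + 39*79) = 1/(39185 + 3081) = 1/42266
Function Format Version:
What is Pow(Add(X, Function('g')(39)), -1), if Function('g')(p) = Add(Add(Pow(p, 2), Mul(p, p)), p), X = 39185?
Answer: Rational(1, 42266) ≈ 2.3660e-5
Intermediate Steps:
Function('g')(p) = Add(p, Mul(2, Pow(p, 2))) (Function('g')(p) = Add(Add(Pow(p, 2), Pow(p, 2)), p) = Add(Mul(2, Pow(p, 2)), p) = Add(p, Mul(2, Pow(p, 2))))
Pow(Add(X, Function('g')(39)), -1) = Pow(Add(39185, Mul(39, Add(1, Mul(2, 39)))), -1) = Pow(Add(39185, Mul(39, Add(1, 78))), -1) = Pow(Add(39185, Mul(39, 79)), -1) = Pow(Add(39185, 3081), -1) = Pow(42266, -1) = Rational(1, 42266)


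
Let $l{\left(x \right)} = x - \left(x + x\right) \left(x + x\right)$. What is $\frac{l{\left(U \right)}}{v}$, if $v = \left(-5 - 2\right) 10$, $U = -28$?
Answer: $\frac{226}{5} \approx 45.2$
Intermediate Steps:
$l{\left(x \right)} = x - 4 x^{2}$ ($l{\left(x \right)} = x - 2 x 2 x = x - 4 x^{2}$)
$v = -70$ ($v = \left(-7\right) 10 = -70$)
$\frac{l{\left(U \right)}}{v} = \frac{\left(-28\right) \left(1 - -112\right)}{-70} = - 28 \left(1 + 112\right) \left(- \frac{1}{70}\right) = \left(-28\right) 113 \left(- \frac{1}{70}\right) = \left(-3164\right) \left(- \frac{1}{70}\right) = \frac{226}{5}$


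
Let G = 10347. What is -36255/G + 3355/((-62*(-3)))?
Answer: 9323585/641514 ≈ 14.534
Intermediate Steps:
-36255/G + 3355/((-62*(-3))) = -36255/10347 + 3355/((-62*(-3))) = -36255*1/10347 + 3355/186 = -12085/3449 + 3355*(1/186) = -12085/3449 + 3355/186 = 9323585/641514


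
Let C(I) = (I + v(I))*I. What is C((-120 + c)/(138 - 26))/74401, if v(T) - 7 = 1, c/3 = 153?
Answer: 418665/933286144 ≈ 0.00044859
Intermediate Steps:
c = 459 (c = 3*153 = 459)
v(T) = 8 (v(T) = 7 + 1 = 8)
C(I) = I*(8 + I) (C(I) = (I + 8)*I = (8 + I)*I = I*(8 + I))
C((-120 + c)/(138 - 26))/74401 = (((-120 + 459)/(138 - 26))*(8 + (-120 + 459)/(138 - 26)))/74401 = ((339/112)*(8 + 339/112))*(1/74401) = ((339*(1/112))*(8 + 339*(1/112)))*(1/74401) = (339*(8 + 339/112)/112)*(1/74401) = ((339/112)*(1235/112))*(1/74401) = (418665/12544)*(1/74401) = 418665/933286144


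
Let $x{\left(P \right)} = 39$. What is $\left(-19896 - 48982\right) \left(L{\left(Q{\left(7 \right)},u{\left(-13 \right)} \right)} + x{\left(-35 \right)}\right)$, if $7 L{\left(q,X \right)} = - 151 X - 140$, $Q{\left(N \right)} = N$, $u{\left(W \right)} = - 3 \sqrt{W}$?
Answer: $-1308682 - \frac{31201734 i \sqrt{13}}{7} \approx -1.3087 \cdot 10^{6} - 1.6071 \cdot 10^{7} i$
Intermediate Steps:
$L{\left(q,X \right)} = -20 - \frac{151 X}{7}$ ($L{\left(q,X \right)} = \frac{- 151 X - 140}{7} = \frac{-140 - 151 X}{7} = -20 - \frac{151 X}{7}$)
$\left(-19896 - 48982\right) \left(L{\left(Q{\left(7 \right)},u{\left(-13 \right)} \right)} + x{\left(-35 \right)}\right) = \left(-19896 - 48982\right) \left(\left(-20 - \frac{151 \left(- 3 \sqrt{-13}\right)}{7}\right) + 39\right) = - 68878 \left(\left(-20 - \frac{151 \left(- 3 i \sqrt{13}\right)}{7}\right) + 39\right) = - 68878 \left(\left(-20 + \frac{453 i \sqrt{13}}{7}\right) + 39\right) = - 68878 \left(19 + \frac{453 i \sqrt{13}}{7}\right) = -1308682 - \frac{31201734 i \sqrt{13}}{7}$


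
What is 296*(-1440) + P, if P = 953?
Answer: -425287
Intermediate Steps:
296*(-1440) + P = 296*(-1440) + 953 = -426240 + 953 = -425287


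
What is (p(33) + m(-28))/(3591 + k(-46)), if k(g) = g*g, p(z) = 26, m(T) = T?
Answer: -2/5707 ≈ -0.00035045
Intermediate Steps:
k(g) = g**2
(p(33) + m(-28))/(3591 + k(-46)) = (26 - 28)/(3591 + (-46)**2) = -2/(3591 + 2116) = -2/5707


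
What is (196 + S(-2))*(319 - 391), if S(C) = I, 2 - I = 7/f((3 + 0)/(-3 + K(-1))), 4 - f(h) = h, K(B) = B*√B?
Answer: -3411000/241 + 1512*I/241 ≈ -14154.0 + 6.2739*I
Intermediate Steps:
K(B) = B^(3/2)
f(h) = 4 - h
I = 2 - 7/(4 - 3*(-3 + I)/10) (I = 2 - 7/(4 - (3 + 0)/(-3 + (-1)^(3/2))) = 2 - 7/(4 - 3/(-3 - I)) = 2 - 7/(4 - 3*(-3 + I)/10) ≈ 0.57676 - 0.087137*I)
S(C) = 139/241 - 21*I/241
(196 + S(-2))*(319 - 391) = (196 + (139/241 - 21*I/241))*(319 - 391) = (47375/241 - 21*I/241)*(-72) = -3411000/241 + 1512*I/241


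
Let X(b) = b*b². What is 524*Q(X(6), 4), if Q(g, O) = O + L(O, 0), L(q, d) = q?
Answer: 4192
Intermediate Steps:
X(b) = b³
Q(g, O) = 2*O (Q(g, O) = O + O = 2*O)
524*Q(X(6), 4) = 524*(2*4) = 524*8 = 4192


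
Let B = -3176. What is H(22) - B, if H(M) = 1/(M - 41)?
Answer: 60343/19 ≈ 3175.9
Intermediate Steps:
H(M) = 1/(-41 + M)
H(22) - B = 1/(-41 + 22) - 1*(-3176) = 1/(-19) + 3176 = -1/19 + 3176 = 60343/19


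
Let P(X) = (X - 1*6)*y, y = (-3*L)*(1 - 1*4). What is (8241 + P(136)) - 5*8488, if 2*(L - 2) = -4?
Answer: -34199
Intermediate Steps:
L = 0 (L = 2 + (½)*(-4) = 2 - 2 = 0)
y = 0 (y = (-3*0)*(1 - 1*4) = 0*(1 - 4) = 0*(-3) = 0)
P(X) = 0 (P(X) = (X - 1*6)*0 = (X - 6)*0 = (-6 + X)*0 = 0)
(8241 + P(136)) - 5*8488 = (8241 + 0) - 5*8488 = 8241 - 42440 = -34199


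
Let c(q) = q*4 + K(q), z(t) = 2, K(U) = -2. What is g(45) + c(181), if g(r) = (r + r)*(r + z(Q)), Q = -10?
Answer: 4952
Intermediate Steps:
c(q) = -2 + 4*q (c(q) = q*4 - 2 = 4*q - 2 = -2 + 4*q)
g(r) = 2*r*(2 + r) (g(r) = (r + r)*(r + 2) = (2*r)*(2 + r) = 2*r*(2 + r))
g(45) + c(181) = 2*45*(2 + 45) + (-2 + 4*181) = 2*45*47 + (-2 + 724) = 4230 + 722 = 4952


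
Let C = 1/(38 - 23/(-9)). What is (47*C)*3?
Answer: 1269/365 ≈ 3.4767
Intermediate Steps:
C = 9/365 (C = 1/(38 - 23*(-⅑)) = 1/(38 + 23/9) = 1/(365/9) = 9/365 ≈ 0.024658)
(47*C)*3 = (47*(9/365))*3 = (423/365)*3 = 1269/365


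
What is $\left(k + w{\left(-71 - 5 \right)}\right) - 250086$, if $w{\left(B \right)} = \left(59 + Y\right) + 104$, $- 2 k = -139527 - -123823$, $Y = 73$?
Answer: $-241998$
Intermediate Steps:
$k = 7852$ ($k = - \frac{-139527 - -123823}{2} = - \frac{-139527 + 123823}{2} = \left(- \frac{1}{2}\right) \left(-15704\right) = 7852$)
$w{\left(B \right)} = 236$ ($w{\left(B \right)} = \left(59 + 73\right) + 104 = 132 + 104 = 236$)
$\left(k + w{\left(-71 - 5 \right)}\right) - 250086 = \left(7852 + 236\right) - 250086 = 8088 - 250086 = -241998$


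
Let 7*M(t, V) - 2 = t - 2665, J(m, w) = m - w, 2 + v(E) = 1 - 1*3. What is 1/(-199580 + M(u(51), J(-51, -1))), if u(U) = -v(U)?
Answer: -7/1399719 ≈ -5.0010e-6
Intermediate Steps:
v(E) = -4 (v(E) = -2 + (1 - 1*3) = -2 + (1 - 3) = -2 - 2 = -4)
u(U) = 4 (u(U) = -1*(-4) = 4)
M(t, V) = -2663/7 + t/7 (M(t, V) = 2/7 + (t - 2665)/7 = 2/7 + (-2665 + t)/7 = 2/7 + (-2665/7 + t/7) = -2663/7 + t/7)
1/(-199580 + M(u(51), J(-51, -1))) = 1/(-199580 + (-2663/7 + (1/7)*4)) = 1/(-199580 + (-2663/7 + 4/7)) = 1/(-199580 - 2659/7) = 1/(-1399719/7) = -7/1399719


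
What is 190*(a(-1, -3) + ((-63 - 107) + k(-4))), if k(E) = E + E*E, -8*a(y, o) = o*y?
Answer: -120365/4 ≈ -30091.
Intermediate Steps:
a(y, o) = -o*y/8
k(E) = E + E²
190*(a(-1, -3) + ((-63 - 107) + k(-4))) = 190*(-⅛*(-3)*(-1) + ((-63 - 107) - 4*(1 - 4))) = 190*(-3/8 + (-170 - 4*(-3))) = 190*(-3/8 + (-170 + 12)) = 190*(-3/8 - 158) = 190*(-1267/8) = -120365/4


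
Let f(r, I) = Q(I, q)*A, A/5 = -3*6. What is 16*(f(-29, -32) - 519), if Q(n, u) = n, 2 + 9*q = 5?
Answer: 37776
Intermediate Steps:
q = ⅓ (q = -2/9 + (⅑)*5 = -2/9 + 5/9 = ⅓ ≈ 0.33333)
A = -90 (A = 5*(-3*6) = 5*(-18) = -90)
f(r, I) = -90*I (f(r, I) = I*(-90) = -90*I)
16*(f(-29, -32) - 519) = 16*(-90*(-32) - 519) = 16*(2880 - 519) = 16*2361 = 37776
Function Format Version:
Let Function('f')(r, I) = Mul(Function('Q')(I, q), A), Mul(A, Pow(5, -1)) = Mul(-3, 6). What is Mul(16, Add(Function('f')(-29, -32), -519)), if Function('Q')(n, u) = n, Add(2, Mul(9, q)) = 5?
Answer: 37776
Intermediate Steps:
q = Rational(1, 3) (q = Add(Rational(-2, 9), Mul(Rational(1, 9), 5)) = Add(Rational(-2, 9), Rational(5, 9)) = Rational(1, 3) ≈ 0.33333)
A = -90 (A = Mul(5, Mul(-3, 6)) = Mul(5, -18) = -90)
Function('f')(r, I) = Mul(-90, I) (Function('f')(r, I) = Mul(I, -90) = Mul(-90, I))
Mul(16, Add(Function('f')(-29, -32), -519)) = Mul(16, Add(Mul(-90, -32), -519)) = Mul(16, Add(2880, -519)) = Mul(16, 2361) = 37776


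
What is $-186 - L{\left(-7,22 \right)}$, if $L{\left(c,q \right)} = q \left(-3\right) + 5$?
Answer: $-125$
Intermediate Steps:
$L{\left(c,q \right)} = 5 - 3 q$ ($L{\left(c,q \right)} = - 3 q + 5 = 5 - 3 q$)
$-186 - L{\left(-7,22 \right)} = -186 - \left(5 - 66\right) = -186 - -61 = -186 + 61 = -125$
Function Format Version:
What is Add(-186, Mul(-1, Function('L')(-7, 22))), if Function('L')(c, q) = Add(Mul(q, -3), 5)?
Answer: -125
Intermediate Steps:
Function('L')(c, q) = Add(5, Mul(-3, q)) (Function('L')(c, q) = Add(Mul(-3, q), 5) = Add(5, Mul(-3, q)))
Add(-186, Mul(-1, Function('L')(-7, 22))) = Add(-186, Mul(-1, Add(5, Mul(-3, 22)))) = Add(-186, Mul(-1, Add(5, -66))) = Add(-186, Mul(-1, -61)) = Add(-186, 61) = -125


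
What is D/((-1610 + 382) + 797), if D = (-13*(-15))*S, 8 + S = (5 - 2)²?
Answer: -195/431 ≈ -0.45244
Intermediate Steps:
S = 1 (S = -8 + (5 - 2)² = -8 + 3² = -8 + 9 = 1)
D = 195 (D = -13*(-15)*1 = 195*1 = 195)
D/((-1610 + 382) + 797) = 195/((-1610 + 382) + 797) = 195/(-1228 + 797) = 195/(-431) = 195*(-1/431) = -195/431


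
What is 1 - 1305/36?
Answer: -141/4 ≈ -35.250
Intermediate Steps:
1 - 1305/36 = 1 - 45*29/36 = 1 - 145/4 = -141/4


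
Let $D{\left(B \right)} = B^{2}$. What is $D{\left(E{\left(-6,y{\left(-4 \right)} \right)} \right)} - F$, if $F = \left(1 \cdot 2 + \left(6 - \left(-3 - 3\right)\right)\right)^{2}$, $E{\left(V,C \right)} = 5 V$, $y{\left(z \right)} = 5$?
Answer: $704$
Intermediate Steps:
$F = 196$ ($F = \left(2 + \left(6 - -6\right)\right)^{2} = \left(2 + \left(6 + 6\right)\right)^{2} = \left(2 + 12\right)^{2} = 14^{2} = 196$)
$D{\left(E{\left(-6,y{\left(-4 \right)} \right)} \right)} - F = \left(5 \left(-6\right)\right)^{2} - 196 = \left(-30\right)^{2} - 196 = 900 - 196 = 704$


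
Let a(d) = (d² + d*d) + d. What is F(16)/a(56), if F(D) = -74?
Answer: -37/3164 ≈ -0.011694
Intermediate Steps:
a(d) = d + 2*d² (a(d) = (d² + d²) + d = 2*d² + d = d + 2*d²)
F(16)/a(56) = -74*1/(56*(1 + 2*56)) = -74*1/(56*(1 + 112)) = -74/(56*113) = -74/6328 = -74*1/6328 = -37/3164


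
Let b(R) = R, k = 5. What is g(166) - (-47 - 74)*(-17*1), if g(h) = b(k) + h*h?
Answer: 25504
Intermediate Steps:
g(h) = 5 + h² (g(h) = 5 + h*h = 5 + h²)
g(166) - (-47 - 74)*(-17*1) = (5 + 166²) - (-47 - 74)*(-17*1) = (5 + 27556) - (-121)*(-17) = 27561 - 1*2057 = 27561 - 2057 = 25504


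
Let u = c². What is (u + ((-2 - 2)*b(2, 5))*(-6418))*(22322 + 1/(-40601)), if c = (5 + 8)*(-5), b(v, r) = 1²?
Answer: 27095517191337/40601 ≈ 6.6736e+8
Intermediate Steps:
b(v, r) = 1
c = -65 (c = 13*(-5) = -65)
u = 4225 (u = (-65)² = 4225)
(u + ((-2 - 2)*b(2, 5))*(-6418))*(22322 + 1/(-40601)) = (4225 + ((-2 - 2)*1)*(-6418))*(22322 + 1/(-40601)) = (4225 - 4*1*(-6418))*(22322 - 1/40601) = (4225 - 4*(-6418))*(906295521/40601) = (4225 + 25672)*(906295521/40601) = 29897*(906295521/40601) = 27095517191337/40601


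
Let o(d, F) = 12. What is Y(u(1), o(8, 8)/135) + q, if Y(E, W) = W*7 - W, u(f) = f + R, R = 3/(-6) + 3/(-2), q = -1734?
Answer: -26002/15 ≈ -1733.5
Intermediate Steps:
R = -2 (R = 3*(-⅙) + 3*(-½) = -½ - 3/2 = -2)
u(f) = -2 + f (u(f) = f - 2 = -2 + f)
Y(E, W) = 6*W (Y(E, W) = 7*W - W = 6*W)
Y(u(1), o(8, 8)/135) + q = 6*(12/135) - 1734 = 6*(12*(1/135)) - 1734 = 6*(4/45) - 1734 = 8/15 - 1734 = -26002/15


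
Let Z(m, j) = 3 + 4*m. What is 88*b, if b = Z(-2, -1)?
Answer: -440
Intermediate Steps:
b = -5 (b = 3 + 4*(-2) = 3 - 8 = -5)
88*b = 88*(-5) = -440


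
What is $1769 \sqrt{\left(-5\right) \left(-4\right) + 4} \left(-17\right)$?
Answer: $- 60146 \sqrt{6} \approx -1.4733 \cdot 10^{5}$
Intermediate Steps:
$1769 \sqrt{\left(-5\right) \left(-4\right) + 4} \left(-17\right) = 1769 \sqrt{20 + 4} \left(-17\right) = 1769 \sqrt{24} \left(-17\right) = 1769 \cdot 2 \sqrt{6} \left(-17\right) = 3538 \sqrt{6} \left(-17\right) = - 60146 \sqrt{6}$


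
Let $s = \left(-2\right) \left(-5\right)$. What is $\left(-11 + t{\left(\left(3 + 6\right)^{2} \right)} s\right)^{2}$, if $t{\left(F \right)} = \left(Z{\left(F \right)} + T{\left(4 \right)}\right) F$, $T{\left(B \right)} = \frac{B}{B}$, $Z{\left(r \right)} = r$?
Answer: $4410155281$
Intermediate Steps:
$T{\left(B \right)} = 1$
$t{\left(F \right)} = F \left(1 + F\right)$ ($t{\left(F \right)} = \left(F + 1\right) F = \left(1 + F\right) F = F \left(1 + F\right)$)
$s = 10$
$\left(-11 + t{\left(\left(3 + 6\right)^{2} \right)} s\right)^{2} = \left(-11 + \left(3 + 6\right)^{2} \left(1 + \left(3 + 6\right)^{2}\right) 10\right)^{2} = \left(-11 + 9^{2} \left(1 + 9^{2}\right) 10\right)^{2} = \left(-11 + 81 \left(1 + 81\right) 10\right)^{2} = \left(-11 + 81 \cdot 82 \cdot 10\right)^{2} = \left(-11 + 6642 \cdot 10\right)^{2} = \left(-11 + 66420\right)^{2} = 66409^{2} = 4410155281$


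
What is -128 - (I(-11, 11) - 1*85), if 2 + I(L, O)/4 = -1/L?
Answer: -389/11 ≈ -35.364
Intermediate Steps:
I(L, O) = -8 - 4/L (I(L, O) = -8 + 4*(-1/L) = -8 - 4/L)
-128 - (I(-11, 11) - 1*85) = -128 - ((-8 - 4/(-11)) - 1*85) = -128 - ((-8 - 4*(-1/11)) - 85) = -128 - ((-8 + 4/11) - 85) = -128 - (-84/11 - 85) = -128 - 1*(-1019/11) = -128 + 1019/11 = -389/11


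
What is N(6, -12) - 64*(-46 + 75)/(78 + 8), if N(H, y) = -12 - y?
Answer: -928/43 ≈ -21.581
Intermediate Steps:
N(6, -12) - 64*(-46 + 75)/(78 + 8) = (-12 - 1*(-12)) - 64*(-46 + 75)/(78 + 8) = (-12 + 12) - 1856/86 = 0 - 1856/86 = 0 - 64*29/86 = 0 - 928/43 = -928/43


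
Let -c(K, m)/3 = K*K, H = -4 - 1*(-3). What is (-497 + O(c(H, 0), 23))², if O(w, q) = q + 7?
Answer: 218089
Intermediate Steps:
H = -1 (H = -4 + 3 = -1)
c(K, m) = -3*K² (c(K, m) = -3*K*K = -3*K²)
O(w, q) = 7 + q
(-497 + O(c(H, 0), 23))² = (-497 + (7 + 23))² = (-497 + 30)² = (-467)² = 218089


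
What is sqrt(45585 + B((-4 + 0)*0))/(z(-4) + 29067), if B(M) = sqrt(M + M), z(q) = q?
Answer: 3*sqrt(5065)/29063 ≈ 0.0073463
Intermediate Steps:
B(M) = sqrt(2)*sqrt(M) (B(M) = sqrt(2*M) = sqrt(2)*sqrt(M))
sqrt(45585 + B((-4 + 0)*0))/(z(-4) + 29067) = sqrt(45585 + sqrt(2)*sqrt((-4 + 0)*0))/(-4 + 29067) = sqrt(45585 + sqrt(2)*sqrt(-4*0))/29063 = sqrt(45585 + sqrt(2)*sqrt(0))*(1/29063) = sqrt(45585 + sqrt(2)*0)*(1/29063) = sqrt(45585 + 0)*(1/29063) = sqrt(45585)*(1/29063) = (3*sqrt(5065))*(1/29063) = 3*sqrt(5065)/29063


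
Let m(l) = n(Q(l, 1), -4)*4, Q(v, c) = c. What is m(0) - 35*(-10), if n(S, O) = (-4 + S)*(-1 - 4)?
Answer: 410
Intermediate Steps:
n(S, O) = 20 - 5*S (n(S, O) = (-4 + S)*(-5) = 20 - 5*S)
m(l) = 60 (m(l) = (20 - 5*1)*4 = (20 - 5)*4 = 15*4 = 60)
m(0) - 35*(-10) = 60 - 35*(-10) = 60 + 350 = 410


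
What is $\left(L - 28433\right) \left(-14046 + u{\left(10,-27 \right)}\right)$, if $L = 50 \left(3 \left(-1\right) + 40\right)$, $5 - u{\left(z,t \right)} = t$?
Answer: $372534162$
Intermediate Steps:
$u{\left(z,t \right)} = 5 - t$
$L = 1850$ ($L = 50 \left(-3 + 40\right) = 50 \cdot 37 = 1850$)
$\left(L - 28433\right) \left(-14046 + u{\left(10,-27 \right)}\right) = \left(1850 - 28433\right) \left(-14046 + \left(5 - -27\right)\right) = - 26583 \left(-14046 + \left(5 + 27\right)\right) = - 26583 \left(-14046 + 32\right) = \left(-26583\right) \left(-14014\right) = 372534162$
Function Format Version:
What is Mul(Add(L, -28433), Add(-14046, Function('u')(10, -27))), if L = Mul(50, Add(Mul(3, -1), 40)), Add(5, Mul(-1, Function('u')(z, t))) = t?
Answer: 372534162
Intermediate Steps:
Function('u')(z, t) = Add(5, Mul(-1, t))
L = 1850 (L = Mul(50, Add(-3, 40)) = Mul(50, 37) = 1850)
Mul(Add(L, -28433), Add(-14046, Function('u')(10, -27))) = Mul(Add(1850, -28433), Add(-14046, Add(5, Mul(-1, -27)))) = Mul(-26583, Add(-14046, Add(5, 27))) = Mul(-26583, Add(-14046, 32)) = Mul(-26583, -14014) = 372534162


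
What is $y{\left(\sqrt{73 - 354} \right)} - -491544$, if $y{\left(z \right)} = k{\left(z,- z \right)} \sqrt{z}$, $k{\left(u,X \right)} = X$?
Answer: $491544 - i 281^{\frac{3}{4}} \sqrt{i} \approx 4.9159 \cdot 10^{5} - 48.531 i$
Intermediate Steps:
$y{\left(z \right)} = - z^{\frac{3}{2}}$ ($y{\left(z \right)} = - z \sqrt{z} = - z^{\frac{3}{2}}$)
$y{\left(\sqrt{73 - 354} \right)} - -491544 = - \left(\sqrt{73 - 354}\right)^{\frac{3}{2}} - -491544 = - \left(\sqrt{-281}\right)^{\frac{3}{2}} + 491544 = - \left(i \sqrt{281}\right)^{\frac{3}{2}} + 491544 = - 281^{\frac{3}{4}} i^{\frac{3}{2}} + 491544 = 491544 - 281^{\frac{3}{4}} i^{\frac{3}{2}}$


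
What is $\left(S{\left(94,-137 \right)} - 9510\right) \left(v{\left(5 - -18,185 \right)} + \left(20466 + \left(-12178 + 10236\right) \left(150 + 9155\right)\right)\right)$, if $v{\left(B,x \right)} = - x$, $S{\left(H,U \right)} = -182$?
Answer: $174940881068$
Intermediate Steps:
$\left(S{\left(94,-137 \right)} - 9510\right) \left(v{\left(5 - -18,185 \right)} + \left(20466 + \left(-12178 + 10236\right) \left(150 + 9155\right)\right)\right) = \left(-182 - 9510\right) \left(\left(-1\right) 185 + \left(20466 + \left(-12178 + 10236\right) \left(150 + 9155\right)\right)\right) = - 9692 \left(-185 + \left(20466 - 18070310\right)\right) = - 9692 \left(-185 - 18049844\right) = \left(-9692\right) \left(-18050029\right) = 174940881068$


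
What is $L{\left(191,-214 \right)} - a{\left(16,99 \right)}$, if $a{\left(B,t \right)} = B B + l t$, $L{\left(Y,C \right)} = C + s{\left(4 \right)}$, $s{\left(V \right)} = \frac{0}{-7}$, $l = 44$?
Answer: $-4826$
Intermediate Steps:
$s{\left(V \right)} = 0$ ($s{\left(V \right)} = 0 \left(- \frac{1}{7}\right) = 0$)
$L{\left(Y,C \right)} = C$ ($L{\left(Y,C \right)} = C + 0 = C$)
$a{\left(B,t \right)} = B^{2} + 44 t$ ($a{\left(B,t \right)} = B B + 44 t = B^{2} + 44 t$)
$L{\left(191,-214 \right)} - a{\left(16,99 \right)} = -214 - \left(16^{2} + 44 \cdot 99\right) = -214 - \left(256 + 4356\right) = -214 - 4612 = -4826$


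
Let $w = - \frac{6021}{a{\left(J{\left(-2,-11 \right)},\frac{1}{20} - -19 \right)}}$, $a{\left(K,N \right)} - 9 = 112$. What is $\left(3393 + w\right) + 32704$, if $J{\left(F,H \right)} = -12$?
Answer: $\frac{4361716}{121} \approx 36047.0$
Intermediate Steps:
$a{\left(K,N \right)} = 121$ ($a{\left(K,N \right)} = 9 + 112 = 121$)
$w = - \frac{6021}{121} \approx -49.76$
$\left(3393 + w\right) + 32704 = \left(3393 - \frac{6021}{121}\right) + 32704 = \frac{404532}{121} + 32704 = \frac{4361716}{121}$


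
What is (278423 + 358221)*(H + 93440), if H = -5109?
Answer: 56235401164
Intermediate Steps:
(278423 + 358221)*(H + 93440) = (278423 + 358221)*(-5109 + 93440) = 636644*88331 = 56235401164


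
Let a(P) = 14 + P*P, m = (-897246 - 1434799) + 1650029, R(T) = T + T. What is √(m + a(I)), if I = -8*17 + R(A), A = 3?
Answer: I*√665102 ≈ 815.54*I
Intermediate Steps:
R(T) = 2*T
m = -682016 (m = -2332045 + 1650029 = -682016)
I = -130 (I = -8*17 + 2*3 = -136 + 6 = -130)
a(P) = 14 + P²
√(m + a(I)) = √(-682016 + (14 + (-130)²)) = √(-682016 + (14 + 16900)) = √(-682016 + 16914) = √(-665102) = I*√665102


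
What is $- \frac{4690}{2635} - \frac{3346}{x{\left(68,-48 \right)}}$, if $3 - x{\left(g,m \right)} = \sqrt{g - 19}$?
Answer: $\frac{879795}{1054} \approx 834.72$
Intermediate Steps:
$x{\left(g,m \right)} = 3 - \sqrt{-19 + g}$ ($x{\left(g,m \right)} = 3 - \sqrt{g - 19} = 3 - \sqrt{-19 + g}$)
$- \frac{4690}{2635} - \frac{3346}{x{\left(68,-48 \right)}} = - \frac{4690}{2635} - \frac{3346}{3 - \sqrt{-19 + 68}} = \left(-4690\right) \frac{1}{2635} - \frac{3346}{3 - \sqrt{49}} = - \frac{938}{527} - \frac{3346}{3 - 7} = - \frac{938}{527} - \frac{3346}{-4} = - \frac{938}{527} - - \frac{1673}{2} = - \frac{938}{527} + \frac{1673}{2} = \frac{879795}{1054}$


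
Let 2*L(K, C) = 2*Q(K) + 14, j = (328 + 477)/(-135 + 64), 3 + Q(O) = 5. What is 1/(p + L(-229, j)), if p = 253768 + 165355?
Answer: 1/419132 ≈ 2.3859e-6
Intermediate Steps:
Q(O) = 2 (Q(O) = -3 + 5 = 2)
p = 419123
j = -805/71 (j = 805/(-71) = 805*(-1/71) = -805/71 ≈ -11.338)
L(K, C) = 9 (L(K, C) = (2*2 + 14)/2 = (4 + 14)/2 = (1/2)*18 = 9)
1/(p + L(-229, j)) = 1/(419123 + 9) = 1/419132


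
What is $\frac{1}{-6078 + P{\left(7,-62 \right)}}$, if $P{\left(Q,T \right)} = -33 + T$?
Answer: $- \frac{1}{6173} \approx -0.000162$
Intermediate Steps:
$\frac{1}{-6078 + P{\left(7,-62 \right)}} = \frac{1}{-6078 - 95} = \frac{1}{-6173} = - \frac{1}{6173}$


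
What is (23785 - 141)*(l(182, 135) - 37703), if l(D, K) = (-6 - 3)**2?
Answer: -889534568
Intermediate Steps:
l(D, K) = 81 (l(D, K) = (-9)**2 = 81)
(23785 - 141)*(l(182, 135) - 37703) = (23785 - 141)*(81 - 37703) = 23644*(-37622) = -889534568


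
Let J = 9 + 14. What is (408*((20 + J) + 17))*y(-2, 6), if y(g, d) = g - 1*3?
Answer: -122400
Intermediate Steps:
J = 23
y(g, d) = -3 + g (y(g, d) = g - 3 = -3 + g)
(408*((20 + J) + 17))*y(-2, 6) = (408*((20 + 23) + 17))*(-3 - 2) = (408*(43 + 17))*(-5) = (408*60)*(-5) = 24480*(-5) = -122400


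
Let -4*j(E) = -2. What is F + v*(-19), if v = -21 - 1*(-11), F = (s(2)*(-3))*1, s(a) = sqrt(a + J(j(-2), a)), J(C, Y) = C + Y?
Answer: 190 - 9*sqrt(2)/2 ≈ 183.64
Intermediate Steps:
j(E) = 1/2 (j(E) = -1/4*(-2) = 1/2)
s(a) = sqrt(1/2 + 2*a) (s(a) = sqrt(a + (1/2 + a)) = sqrt(1/2 + 2*a))
F = -9*sqrt(2)/2 (F = ((sqrt(2 + 8*2)/2)*(-3))*1 = ((sqrt(2 + 16)/2)*(-3))*1 = ((sqrt(18)/2)*(-3))*1 = (((3*sqrt(2))/2)*(-3))*1 = ((3*sqrt(2)/2)*(-3))*1 = -9*sqrt(2)/2*1 = -9*sqrt(2)/2 ≈ -6.3640)
v = -10 (v = -21 + 11 = -10)
F + v*(-19) = -9*sqrt(2)/2 - 10*(-19) = -9*sqrt(2)/2 + 190 = 190 - 9*sqrt(2)/2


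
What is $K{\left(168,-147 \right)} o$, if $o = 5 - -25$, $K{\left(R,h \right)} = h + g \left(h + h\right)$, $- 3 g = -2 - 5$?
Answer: $-24990$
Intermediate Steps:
$g = \frac{7}{3}$ ($g = - \frac{-2 - 5}{3} = \left(- \frac{1}{3}\right) \left(-7\right) = \frac{7}{3} \approx 2.3333$)
$K{\left(R,h \right)} = \frac{17 h}{3}$ ($K{\left(R,h \right)} = h + \frac{7 \left(h + h\right)}{3} = h + \frac{7 \cdot 2 h}{3} = h + \frac{14 h}{3} = \frac{17 h}{3}$)
$o = 30$ ($o = 5 + 25 = 30$)
$K{\left(168,-147 \right)} o = \frac{17}{3} \left(-147\right) 30 = \left(-833\right) 30 = -24990$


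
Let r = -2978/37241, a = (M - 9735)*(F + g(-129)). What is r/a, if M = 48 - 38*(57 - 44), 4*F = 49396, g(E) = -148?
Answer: 2978/4626016726821 ≈ 6.4375e-10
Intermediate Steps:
F = 12349 (F = (¼)*49396 = 12349)
M = -446 (M = 48 - 38*13 = 48 - 494 = -446)
a = -124218381 (a = (-446 - 9735)*(12349 - 148) = -10181*12201 = -124218381)
r = -2978/37241 (r = -2978*1/37241 = -2978/37241 ≈ -0.079966)
r/a = -2978/37241/(-124218381) = -2978/37241*(-1/124218381) = 2978/4626016726821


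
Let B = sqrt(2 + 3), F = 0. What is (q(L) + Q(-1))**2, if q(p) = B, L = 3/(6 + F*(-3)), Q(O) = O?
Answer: (1 - sqrt(5))**2 ≈ 1.5279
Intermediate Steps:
L = 1/2 (L = 3/(6 + 0*(-3)) = 3/(6 + 0) = 3/6 = 3*(1/6) = 1/2 ≈ 0.50000)
B = sqrt(5) ≈ 2.2361
q(p) = sqrt(5)
(q(L) + Q(-1))**2 = (sqrt(5) - 1)**2 = (-1 + sqrt(5))**2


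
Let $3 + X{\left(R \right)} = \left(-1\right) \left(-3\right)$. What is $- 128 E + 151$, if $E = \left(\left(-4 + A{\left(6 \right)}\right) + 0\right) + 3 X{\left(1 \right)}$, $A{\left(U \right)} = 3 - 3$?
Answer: $663$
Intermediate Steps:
$X{\left(R \right)} = 0$ ($X{\left(R \right)} = -3 - -3 = -3 + 3 = 0$)
$A{\left(U \right)} = 0$
$E = -4$ ($E = \left(\left(-4 + 0\right) + 0\right) + 3 \cdot 0 = \left(-4 + 0\right) + 0 = -4 + 0 = -4$)
$- 128 E + 151 = \left(-128\right) \left(-4\right) + 151 = 512 + 151 = 663$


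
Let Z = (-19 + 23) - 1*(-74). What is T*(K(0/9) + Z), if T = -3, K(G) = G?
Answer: -234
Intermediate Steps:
Z = 78 (Z = 4 + 74 = 78)
T*(K(0/9) + Z) = -3*(0/9 + 78) = -3*(0*(⅑) + 78) = -3*(0 + 78) = -3*78 = -234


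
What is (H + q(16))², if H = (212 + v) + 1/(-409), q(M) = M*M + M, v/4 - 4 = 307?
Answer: 499496976001/167281 ≈ 2.9860e+6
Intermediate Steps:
v = 1244 (v = 16 + 4*307 = 16 + 1228 = 1244)
q(M) = M + M² (q(M) = M² + M = M + M²)
H = 595503/409 (H = (212 + 1244) + 1/(-409) = 1456 - 1/409 = 595503/409 ≈ 1456.0)
(H + q(16))² = (595503/409 + 16*(1 + 16))² = (595503/409 + 16*17)² = (595503/409 + 272)² = (706751/409)² = 499496976001/167281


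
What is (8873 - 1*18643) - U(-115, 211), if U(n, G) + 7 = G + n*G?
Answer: 14291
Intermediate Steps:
U(n, G) = -7 + G + G*n (U(n, G) = -7 + (G + n*G) = -7 + (G + G*n) = -7 + G + G*n)
(8873 - 1*18643) - U(-115, 211) = (8873 - 1*18643) - (-7 + 211 + 211*(-115)) = (8873 - 18643) - (-7 + 211 - 24265) = -9770 - 1*(-24061) = -9770 + 24061 = 14291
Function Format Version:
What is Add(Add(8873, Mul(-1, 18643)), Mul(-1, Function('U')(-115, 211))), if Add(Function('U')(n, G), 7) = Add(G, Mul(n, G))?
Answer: 14291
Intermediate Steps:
Function('U')(n, G) = Add(-7, G, Mul(G, n)) (Function('U')(n, G) = Add(-7, Add(G, Mul(n, G))) = Add(-7, Add(G, Mul(G, n))) = Add(-7, G, Mul(G, n)))
Add(Add(8873, Mul(-1, 18643)), Mul(-1, Function('U')(-115, 211))) = Add(Add(8873, Mul(-1, 18643)), Mul(-1, Add(-7, 211, Mul(211, -115)))) = Add(Add(8873, -18643), Mul(-1, Add(-7, 211, -24265))) = Add(-9770, Mul(-1, -24061)) = Add(-9770, 24061) = 14291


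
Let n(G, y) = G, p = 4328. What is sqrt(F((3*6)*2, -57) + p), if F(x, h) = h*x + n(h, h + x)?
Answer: sqrt(2219) ≈ 47.106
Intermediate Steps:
F(x, h) = h + h*x (F(x, h) = h*x + h = h + h*x)
sqrt(F((3*6)*2, -57) + p) = sqrt(-57*(1 + (3*6)*2) + 4328) = sqrt(-57*(1 + 18*2) + 4328) = sqrt(-57*(1 + 36) + 4328) = sqrt(-57*37 + 4328) = sqrt(-2109 + 4328) = sqrt(2219)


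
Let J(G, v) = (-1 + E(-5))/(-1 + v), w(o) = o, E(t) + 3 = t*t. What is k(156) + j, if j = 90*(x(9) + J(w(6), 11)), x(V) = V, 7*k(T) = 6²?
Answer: 7029/7 ≈ 1004.1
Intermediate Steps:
E(t) = -3 + t² (E(t) = -3 + t*t = -3 + t²)
k(T) = 36/7 (k(T) = (⅐)*6² = (⅐)*36 = 36/7)
J(G, v) = 21/(-1 + v) (J(G, v) = (-1 + (-3 + (-5)²))/(-1 + v) = (-1 + (-3 + 25))/(-1 + v) = (-1 + 22)/(-1 + v) = 21/(-1 + v))
j = 999 (j = 90*(9 + 21/(-1 + 11)) = 90*(9 + 21/10) = 90*(111/10) = 999)
k(156) + j = 36/7 + 999 = 7029/7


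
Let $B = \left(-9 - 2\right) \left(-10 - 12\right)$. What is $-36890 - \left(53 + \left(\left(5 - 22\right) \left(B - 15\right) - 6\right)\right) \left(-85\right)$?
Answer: $-360910$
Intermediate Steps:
$B = 242$ ($B = \left(-11\right) \left(-22\right) = 242$)
$-36890 - \left(53 + \left(\left(5 - 22\right) \left(B - 15\right) - 6\right)\right) \left(-85\right) = -36890 - \left(53 + \left(\left(5 - 22\right) \left(242 - 15\right) - 6\right)\right) \left(-85\right) = -36890 - \left(53 - 3865\right) \left(-85\right) = -36890 - \left(-3812\right) \left(-85\right) = -36890 - 324020 = -360910$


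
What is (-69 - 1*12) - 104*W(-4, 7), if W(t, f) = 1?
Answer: -185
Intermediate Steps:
(-69 - 1*12) - 104*W(-4, 7) = (-69 - 1*12) - 104*1 = (-69 - 12) - 104 = -81 - 104 = -185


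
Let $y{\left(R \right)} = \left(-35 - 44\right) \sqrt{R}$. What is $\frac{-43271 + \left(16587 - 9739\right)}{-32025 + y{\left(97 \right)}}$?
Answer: $\frac{1166446575}{1024995248} - \frac{2877417 \sqrt{97}}{1024995248} \approx 1.1104$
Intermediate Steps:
$y{\left(R \right)} = - 79 \sqrt{R}$
$\frac{-43271 + \left(16587 - 9739\right)}{-32025 + y{\left(97 \right)}} = \frac{-43271 + \left(16587 - 9739\right)}{-32025 - 79 \sqrt{97}} = \frac{-43271 + 6848}{-32025 - 79 \sqrt{97}} = - \frac{36423}{-32025 - 79 \sqrt{97}}$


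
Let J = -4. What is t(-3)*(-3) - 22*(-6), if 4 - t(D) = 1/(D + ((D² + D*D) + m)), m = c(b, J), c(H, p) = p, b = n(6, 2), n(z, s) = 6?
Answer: 1323/11 ≈ 120.27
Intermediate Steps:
b = 6
m = -4
t(D) = 4 - 1/(-4 + D + 2*D²) (t(D) = 4 - 1/(D + ((D² + D*D) - 4)) = 4 - 1/(D + ((D² + D²) - 4)) = 4 - 1/(D + (2*D² - 4)) = 4 - 1/(D + (-4 + 2*D²)) = 4 - 1/(-4 + D + 2*D²))
t(-3)*(-3) - 22*(-6) = ((-17 + 4*(-3) + 8*(-3)²)/(-4 - 3 + 2*(-3)²))*(-3) - 22*(-6) = ((-17 - 12 + 8*9)/(-4 - 3 + 2*9))*(-3) + 132 = ((-17 - 12 + 72)/(-4 - 3 + 18))*(-3) + 132 = (43/11)*(-3) + 132 = -129/11 + 132 = 1323/11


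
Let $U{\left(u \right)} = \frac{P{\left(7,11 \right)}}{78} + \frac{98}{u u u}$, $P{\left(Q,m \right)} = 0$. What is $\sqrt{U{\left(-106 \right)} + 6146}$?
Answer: $\frac{3 \sqrt{21553286923}}{5618} \approx 78.396$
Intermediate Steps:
$U{\left(u \right)} = \frac{98}{u^{3}}$ ($U{\left(u \right)} = \frac{0}{78} + \frac{98}{u u u} = 0 \cdot \frac{1}{78} + \frac{98}{u^{2} u} = 0 + \frac{98}{u^{3}} = \frac{98}{u^{3}}$)
$\sqrt{U{\left(-106 \right)} + 6146} = \sqrt{\frac{98}{-1191016} + 6146} = \sqrt{98 \left(- \frac{1}{1191016}\right) + 6146} = \sqrt{- \frac{49}{595508} + 6146} = \sqrt{\frac{3659992119}{595508}} = \frac{3 \sqrt{21553286923}}{5618}$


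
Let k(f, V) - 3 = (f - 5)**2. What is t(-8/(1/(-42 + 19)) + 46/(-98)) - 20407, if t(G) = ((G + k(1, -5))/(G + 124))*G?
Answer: -4992964845/246127 ≈ -20286.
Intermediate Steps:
k(f, V) = 3 + (-5 + f)**2 (k(f, V) = 3 + (f - 5)**2 = 3 + (-5 + f)**2)
t(G) = G*(19 + G)/(124 + G) (t(G) = ((G + (3 + (-5 + 1)**2))/(G + 124))*G = ((G + (3 + (-4)**2))/(124 + G))*G = ((G + (3 + 16))/(124 + G))*G = ((G + 19)/(124 + G))*G = ((19 + G)/(124 + G))*G = G*(19 + G)/(124 + G))
t(-8/(1/(-42 + 19)) + 46/(-98)) - 20407 = (-8/(1/(-42 + 19)) + 46/(-98))*(19 + (-8/(1/(-42 + 19)) + 46/(-98)))/(124 + (-8/(1/(-42 + 19)) + 46/(-98))) - 20407 = (-8/(1/(-23)) + 46*(-1/98))*(19 + (-8/(1/(-23)) + 46*(-1/98)))/(124 + (-8/(1/(-23)) + 46*(-1/98))) - 20407 = (-8/(-1/23) - 23/49)*(19 + (-8/(-1/23) - 23/49))/(124 + (-8/(-1/23) - 23/49)) - 20407 = (-8*(-23) - 23/49)*(19 + (-8*(-23) - 23/49))/(124 + (-8*(-23) - 23/49)) - 20407 = (184 - 23/49)*(19 + (184 - 23/49))/(124 + (184 - 23/49)) - 20407 = 8993*(19 + 8993/49)/(49*(124 + 8993/49)) - 20407 = (8993/49)*(9924/49)/(15069/49) - 20407 = (8993/49)*(49/15069)*(9924/49) - 20407 = 29748844/246127 - 20407 = -4992964845/246127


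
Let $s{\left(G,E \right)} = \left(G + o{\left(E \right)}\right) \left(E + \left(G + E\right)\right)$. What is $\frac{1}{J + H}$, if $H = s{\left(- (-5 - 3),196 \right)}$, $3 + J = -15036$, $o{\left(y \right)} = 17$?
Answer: $- \frac{1}{5039} \approx -0.00019845$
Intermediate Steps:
$J = -15039$ ($J = -3 - 15036 = -15039$)
$s{\left(G,E \right)} = \left(17 + G\right) \left(G + 2 E\right)$ ($s{\left(G,E \right)} = \left(G + 17\right) \left(E + \left(G + E\right)\right) = \left(17 + G\right) \left(E + \left(E + G\right)\right) = \left(17 + G\right) \left(G + 2 E\right)$)
$H = 10000$ ($H = \left(- (-5 - 3)\right)^{2} + 17 \left(- (-5 - 3)\right) + 34 \cdot 196 + 2 \cdot 196 \left(- (-5 - 3)\right) = \left(\left(-1\right) \left(-8\right)\right)^{2} + 17 \left(\left(-1\right) \left(-8\right)\right) + 6664 + 2 \cdot 196 \left(\left(-1\right) \left(-8\right)\right) = 8^{2} + 17 \cdot 8 + 6664 + 2 \cdot 196 \cdot 8 = 64 + 136 + 6664 + 3136 = 10000$)
$\frac{1}{J + H} = \frac{1}{-15039 + 10000} = \frac{1}{-5039} = - \frac{1}{5039}$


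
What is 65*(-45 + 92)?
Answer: 3055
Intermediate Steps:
65*(-45 + 92) = 65*47 = 3055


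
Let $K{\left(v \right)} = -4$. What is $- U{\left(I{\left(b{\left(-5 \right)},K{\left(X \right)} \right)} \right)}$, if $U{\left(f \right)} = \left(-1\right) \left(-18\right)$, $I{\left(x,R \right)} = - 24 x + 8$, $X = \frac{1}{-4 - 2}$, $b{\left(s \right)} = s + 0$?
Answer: $-18$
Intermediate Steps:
$b{\left(s \right)} = s$
$X = - \frac{1}{6}$ ($X = \frac{1}{-6} = - \frac{1}{6} \approx -0.16667$)
$I{\left(x,R \right)} = 8 - 24 x$
$U{\left(f \right)} = 18$
$- U{\left(I{\left(b{\left(-5 \right)},K{\left(X \right)} \right)} \right)} = \left(-1\right) 18 = -18$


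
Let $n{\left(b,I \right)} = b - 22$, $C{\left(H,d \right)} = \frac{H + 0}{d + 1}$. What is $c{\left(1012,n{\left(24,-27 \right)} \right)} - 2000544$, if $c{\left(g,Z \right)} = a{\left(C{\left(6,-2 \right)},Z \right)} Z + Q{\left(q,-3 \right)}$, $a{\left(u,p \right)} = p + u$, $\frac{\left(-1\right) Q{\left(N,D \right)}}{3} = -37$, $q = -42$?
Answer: $-2000441$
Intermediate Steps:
$C{\left(H,d \right)} = \frac{H}{1 + d}$
$Q{\left(N,D \right)} = 111$ ($Q{\left(N,D \right)} = \left(-3\right) \left(-37\right) = 111$)
$n{\left(b,I \right)} = -22 + b$
$c{\left(g,Z \right)} = 111 + Z \left(-6 + Z\right)$ ($c{\left(g,Z \right)} = \left(Z + \frac{6}{1 - 2}\right) Z + 111 = \left(Z + \frac{6}{-1}\right) Z + 111 = \left(Z + 6 \left(-1\right)\right) Z + 111 = \left(Z - 6\right) Z + 111 = \left(-6 + Z\right) Z + 111 = Z \left(-6 + Z\right) + 111 = 111 + Z \left(-6 + Z\right)$)
$c{\left(1012,n{\left(24,-27 \right)} \right)} - 2000544 = \left(111 + \left(-22 + 24\right) \left(-6 + \left(-22 + 24\right)\right)\right) - 2000544 = \left(111 + 2 \left(-6 + 2\right)\right) - 2000544 = \left(111 + 2 \left(-4\right)\right) - 2000544 = \left(111 - 8\right) - 2000544 = 103 - 2000544 = -2000441$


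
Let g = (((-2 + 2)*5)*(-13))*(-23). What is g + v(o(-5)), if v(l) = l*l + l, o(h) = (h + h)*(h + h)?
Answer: 10100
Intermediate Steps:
o(h) = 4*h² (o(h) = (2*h)*(2*h) = 4*h²)
v(l) = l + l² (v(l) = l² + l = l + l²)
g = 0 (g = ((0*5)*(-13))*(-23) = (0*(-13))*(-23) = 0*(-23) = 0)
g + v(o(-5)) = 0 + (4*(-5)²)*(1 + 4*(-5)²) = 0 + (4*25)*(1 + 4*25) = 0 + 100*(1 + 100) = 0 + 100*101 = 0 + 10100 = 10100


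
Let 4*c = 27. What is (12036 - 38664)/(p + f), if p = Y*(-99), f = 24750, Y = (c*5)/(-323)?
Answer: -11467792/10663455 ≈ -1.0754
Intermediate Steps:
c = 27/4 (c = (1/4)*27 = 27/4 ≈ 6.7500)
Y = -135/1292 (Y = ((27/4)*5)/(-323) = (135/4)*(-1/323) = -135/1292 ≈ -0.10449)
p = 13365/1292 (p = -135/1292*(-99) = 13365/1292 ≈ 10.344)
(12036 - 38664)/(p + f) = (12036 - 38664)/(13365/1292 + 24750) = -26628/31990365/1292 = -26628*1292/31990365 = -11467792/10663455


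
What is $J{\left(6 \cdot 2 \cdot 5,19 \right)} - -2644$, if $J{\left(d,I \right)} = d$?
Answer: $2704$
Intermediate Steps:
$J{\left(6 \cdot 2 \cdot 5,19 \right)} - -2644 = 6 \cdot 2 \cdot 5 - -2644 = 12 \cdot 5 + 2644 = 60 + 2644 = 2704$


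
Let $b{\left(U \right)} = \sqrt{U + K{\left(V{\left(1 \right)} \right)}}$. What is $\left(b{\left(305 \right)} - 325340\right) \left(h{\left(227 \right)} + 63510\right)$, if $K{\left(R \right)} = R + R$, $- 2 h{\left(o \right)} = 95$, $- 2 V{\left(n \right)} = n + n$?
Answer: $-20646889750 + \frac{126925 \sqrt{303}}{2} \approx -2.0646 \cdot 10^{10}$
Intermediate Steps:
$V{\left(n \right)} = - n$ ($V{\left(n \right)} = - \frac{n + n}{2} = - \frac{2 n}{2} = - n$)
$h{\left(o \right)} = - \frac{95}{2}$ ($h{\left(o \right)} = \left(- \frac{1}{2}\right) 95 = - \frac{95}{2}$)
$K{\left(R \right)} = 2 R$
$b{\left(U \right)} = \sqrt{-2 + U}$ ($b{\left(U \right)} = \sqrt{U + 2 \left(\left(-1\right) 1\right)} = \sqrt{U + 2 \left(-1\right)} = \sqrt{U - 2} = \sqrt{-2 + U}$)
$\left(b{\left(305 \right)} - 325340\right) \left(h{\left(227 \right)} + 63510\right) = \left(\sqrt{-2 + 305} - 325340\right) \left(- \frac{95}{2} + 63510\right) = \left(\sqrt{303} - 325340\right) \frac{126925}{2} = \left(-325340 + \sqrt{303}\right) \frac{126925}{2} = -20646889750 + \frac{126925 \sqrt{303}}{2}$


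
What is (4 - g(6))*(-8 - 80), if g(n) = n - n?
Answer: -352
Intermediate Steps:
g(n) = 0
(4 - g(6))*(-8 - 80) = (4 - 1*0)*(-8 - 80) = (4 + 0)*(-88) = 4*(-88) = -352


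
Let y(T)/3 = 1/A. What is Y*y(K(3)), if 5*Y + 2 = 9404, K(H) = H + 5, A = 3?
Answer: 9402/5 ≈ 1880.4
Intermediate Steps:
K(H) = 5 + H
Y = 9402/5 (Y = -2/5 + (1/5)*9404 = -2/5 + 9404/5 = 9402/5 ≈ 1880.4)
y(T) = 1 (y(T) = 3/3 = 3*(1/3) = 1)
Y*y(K(3)) = (9402/5)*1 = 9402/5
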